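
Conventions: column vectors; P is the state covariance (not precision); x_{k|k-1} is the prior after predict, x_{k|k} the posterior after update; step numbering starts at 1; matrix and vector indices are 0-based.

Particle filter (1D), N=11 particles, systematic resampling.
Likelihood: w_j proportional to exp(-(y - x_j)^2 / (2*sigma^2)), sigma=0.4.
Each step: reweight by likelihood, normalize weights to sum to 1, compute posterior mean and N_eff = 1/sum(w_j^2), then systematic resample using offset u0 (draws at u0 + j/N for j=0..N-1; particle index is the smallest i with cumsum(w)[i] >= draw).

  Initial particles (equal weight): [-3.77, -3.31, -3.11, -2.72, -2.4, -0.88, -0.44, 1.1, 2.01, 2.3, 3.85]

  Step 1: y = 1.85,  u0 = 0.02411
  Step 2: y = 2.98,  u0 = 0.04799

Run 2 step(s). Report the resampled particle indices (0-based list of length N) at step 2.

step 1: w=[0.0000, 0.0000, 0.0000, 0.0000, 0.0000, 0.0000, 0.0000, 0.1060, 0.5675, 0.3265, 0.0000]  mean=2.0082  Neff=2.2733  idx=[7, 8, 8, 8, 8, 8, 8, 8, 9, 9, 9]
step 2: w=[0.0000, 0.0491, 0.0491, 0.0491, 0.0491, 0.0491, 0.0491, 0.0491, 0.2189, 0.2189, 0.2189]  mean=2.2004  Neff=6.2291  idx=[1, 3, 5, 7, 8, 8, 9, 9, 9, 10, 10]

resampled_idx = [1, 3, 5, 7, 8, 8, 9, 9, 9, 10, 10]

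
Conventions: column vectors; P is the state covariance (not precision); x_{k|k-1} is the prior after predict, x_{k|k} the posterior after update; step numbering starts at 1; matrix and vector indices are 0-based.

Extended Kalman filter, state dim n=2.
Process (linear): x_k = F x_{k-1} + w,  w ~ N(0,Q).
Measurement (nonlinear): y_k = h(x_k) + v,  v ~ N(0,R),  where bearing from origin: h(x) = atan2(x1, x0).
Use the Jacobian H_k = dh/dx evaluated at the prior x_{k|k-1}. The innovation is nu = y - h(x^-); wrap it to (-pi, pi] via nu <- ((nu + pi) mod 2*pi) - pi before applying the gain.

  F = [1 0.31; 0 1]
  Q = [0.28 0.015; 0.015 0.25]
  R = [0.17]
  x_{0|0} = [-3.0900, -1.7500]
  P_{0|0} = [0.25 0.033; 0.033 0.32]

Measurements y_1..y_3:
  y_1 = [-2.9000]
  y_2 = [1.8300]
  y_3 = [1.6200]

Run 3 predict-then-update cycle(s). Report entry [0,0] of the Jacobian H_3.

step 1: x^-=[-3.6325, -1.7500]  P^-=[0.5812 0.1472; 0.1472 0.5700]  H_jac=[0.1076 -0.2234]  S=[0.1981]  K=[0.1498; -0.5629]  nu=[-0.2074]  x^+=[-3.6636, -1.6333]  P^+=[0.5768 0.1639; 0.1639 0.5072]
step 2: x^-=[-4.1699, -1.6333]  P^-=[1.0071 0.3361; 0.3361 0.7572]  H_jac=[0.0814 -0.2079]  S=[0.1980]  K=[0.0612; -0.6568]  nu=[-1.6849]  x^+=[-4.2731, -0.5266]  P^+=[1.0064 0.3441; 0.3441 0.6718]
step 3: x^-=[-4.4363, -0.5266]  P^-=[1.5643 0.5674; 0.5674 0.9218]  H_jac=[0.0264 -0.2223]  S=[0.2100]  K=[-0.4040; -0.9045]  nu=[-1.6397]  x^+=[-3.7738, 0.9565]  P^+=[1.5300 0.4906; 0.4906 0.7500]

H_jac[0,0] = 0.0264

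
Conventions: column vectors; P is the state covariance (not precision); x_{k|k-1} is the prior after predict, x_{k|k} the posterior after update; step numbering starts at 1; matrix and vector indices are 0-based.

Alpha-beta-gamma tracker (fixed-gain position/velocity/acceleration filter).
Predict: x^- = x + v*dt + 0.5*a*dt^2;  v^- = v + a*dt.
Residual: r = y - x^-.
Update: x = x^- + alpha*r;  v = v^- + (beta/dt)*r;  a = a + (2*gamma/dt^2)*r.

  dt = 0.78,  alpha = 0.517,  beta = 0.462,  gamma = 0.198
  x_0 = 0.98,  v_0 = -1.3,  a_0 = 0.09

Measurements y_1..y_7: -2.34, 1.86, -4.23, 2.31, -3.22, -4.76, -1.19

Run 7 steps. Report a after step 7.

step 1: x_pred=-0.0066  r=-2.3334  x^+=-1.2130  v^+=-2.6119  a^+=-1.4288
step 2: x_pred=-3.6849  r=5.5449  x^+=-0.8182  v^+=-0.4420  a^+=2.1803
step 3: x_pred=-0.4997  r=-3.7303  x^+=-2.4283  v^+=-0.9509  a^+=-0.2477
step 4: x_pred=-3.2453  r=5.5553  x^+=-0.3732  v^+=2.1464  a^+=3.3682
step 5: x_pred=2.3256  r=-5.5456  x^+=-0.5415  v^+=1.4889  a^+=-0.2414
step 6: x_pred=0.5464  r=-5.3064  x^+=-2.1970  v^+=-1.8424  a^+=-3.6952
step 7: x_pred=-4.7582  r=3.5682  x^+=-2.9134  v^+=-2.6112  a^+=-1.3728

a_post = -1.3728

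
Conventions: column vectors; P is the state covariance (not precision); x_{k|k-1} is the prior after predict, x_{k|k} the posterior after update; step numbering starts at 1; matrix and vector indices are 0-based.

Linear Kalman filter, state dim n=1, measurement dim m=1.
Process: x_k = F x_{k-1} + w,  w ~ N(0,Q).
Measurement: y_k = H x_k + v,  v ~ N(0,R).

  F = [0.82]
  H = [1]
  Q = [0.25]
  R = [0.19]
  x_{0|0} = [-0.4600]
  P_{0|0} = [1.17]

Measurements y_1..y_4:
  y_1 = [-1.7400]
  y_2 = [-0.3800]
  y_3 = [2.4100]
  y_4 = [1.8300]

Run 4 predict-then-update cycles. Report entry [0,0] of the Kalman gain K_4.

K[0,0] = 0.6356

step 1: x^-=[-0.3772]  P^-=[1.0367]  S=[1.2267]  K=[0.8451]  nu=[-1.3628]  x^+=[-1.5289]  P^+=[0.1606]
step 2: x^-=[-1.2537]  P^-=[0.3580]  S=[0.5480]  K=[0.6533]  nu=[0.8737]  x^+=[-0.6829]  P^+=[0.1241]
step 3: x^-=[-0.5600]  P^-=[0.3335]  S=[0.5235]  K=[0.6370]  nu=[2.9700]  x^+=[1.3320]  P^+=[0.1210]
step 4: x^-=[1.0922]  P^-=[0.3314]  S=[0.5214]  K=[0.6356]  nu=[0.7378]  x^+=[1.5611]  P^+=[0.1208]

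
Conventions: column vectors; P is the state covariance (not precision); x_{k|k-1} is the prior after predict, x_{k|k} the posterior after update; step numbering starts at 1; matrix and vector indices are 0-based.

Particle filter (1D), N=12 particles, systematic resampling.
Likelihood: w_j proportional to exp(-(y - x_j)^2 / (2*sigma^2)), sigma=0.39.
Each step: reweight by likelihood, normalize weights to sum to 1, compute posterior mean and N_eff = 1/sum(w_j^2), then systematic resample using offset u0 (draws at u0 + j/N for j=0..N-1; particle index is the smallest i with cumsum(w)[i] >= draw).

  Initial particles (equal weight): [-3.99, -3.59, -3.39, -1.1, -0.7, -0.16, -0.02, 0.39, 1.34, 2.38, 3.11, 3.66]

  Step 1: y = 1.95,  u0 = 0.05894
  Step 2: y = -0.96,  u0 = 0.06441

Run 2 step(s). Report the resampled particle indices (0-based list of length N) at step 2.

resampled_idx = [0, 0, 0, 1, 1, 1, 2, 2, 2, 3, 3, 3]

step 1: w=[0.0000, 0.0000, 0.0000, 0.0000, 0.0000, 0.0000, 0.0000, 0.0004, 0.3457, 0.6397, 0.0141, 0.0001]  mean=2.0300  Neff=1.8905  idx=[8, 8, 8, 8, 9, 9, 9, 9, 9, 9, 9, 9]
step 2: w=[0.2500, 0.2500, 0.2500, 0.2500, 0.0000, 0.0000, 0.0000, 0.0000, 0.0000, 0.0000, 0.0000, 0.0000]  mean=1.3400  Neff=4.0000  idx=[0, 0, 0, 1, 1, 1, 2, 2, 2, 3, 3, 3]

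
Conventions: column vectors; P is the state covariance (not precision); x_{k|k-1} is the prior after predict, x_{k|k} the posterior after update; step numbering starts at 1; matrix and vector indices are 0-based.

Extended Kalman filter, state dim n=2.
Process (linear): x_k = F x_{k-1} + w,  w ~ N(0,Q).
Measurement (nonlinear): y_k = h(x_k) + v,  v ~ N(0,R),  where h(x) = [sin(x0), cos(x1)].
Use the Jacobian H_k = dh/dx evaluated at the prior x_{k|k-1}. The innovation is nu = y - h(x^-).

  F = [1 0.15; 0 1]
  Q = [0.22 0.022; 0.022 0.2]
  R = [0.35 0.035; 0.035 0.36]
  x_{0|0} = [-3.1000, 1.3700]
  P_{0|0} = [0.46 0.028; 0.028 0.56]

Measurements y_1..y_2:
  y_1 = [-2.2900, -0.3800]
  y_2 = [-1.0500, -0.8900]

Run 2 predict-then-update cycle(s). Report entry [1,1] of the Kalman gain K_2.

K[1,1] = -0.5581

step 1: x^-=[-2.8945, 1.3700]  P^-=[0.7010 0.1340; 0.1340 0.7600]  H_jac=[-0.9696 0.0000; 0.0000 -0.9799]  S=[1.0091 0.1623; 0.1623 1.0898]  K=[-0.6703 -0.0207; -0.0193 -0.6805]  nu=[-2.0454, -0.5794]  x^+=[-1.5115, 1.8038]  P^+=[0.2427 0.0315; 0.0315 0.2507]
step 2: x^-=[-1.2410, 1.8038]  P^-=[0.4778 0.0911; 0.0911 0.4507]  H_jac=[0.3239 0.0000; 0.0000 -0.9730]  S=[0.4001 0.0063; 0.0063 0.7867]  K=[0.3886 -0.1158; 0.0825 -0.5581]  nu=[-0.1039, -0.6591]  x^+=[-1.2050, 2.1631]  P^+=[0.4074 0.0289; 0.0289 0.2035]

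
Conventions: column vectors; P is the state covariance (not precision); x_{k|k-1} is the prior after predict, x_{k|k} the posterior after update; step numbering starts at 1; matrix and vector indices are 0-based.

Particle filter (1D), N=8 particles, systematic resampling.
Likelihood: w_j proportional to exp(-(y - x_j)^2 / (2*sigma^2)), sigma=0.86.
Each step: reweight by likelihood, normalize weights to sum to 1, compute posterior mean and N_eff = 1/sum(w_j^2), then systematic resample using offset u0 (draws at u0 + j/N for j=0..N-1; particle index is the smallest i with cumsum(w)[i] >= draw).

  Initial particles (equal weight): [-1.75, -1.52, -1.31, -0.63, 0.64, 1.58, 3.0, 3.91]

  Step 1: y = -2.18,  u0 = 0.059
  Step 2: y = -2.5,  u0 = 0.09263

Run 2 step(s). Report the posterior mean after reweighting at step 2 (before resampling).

step 1: w=[0.3634, 0.3067, 0.2468, 0.0811, 0.0019, 0.0000, 0.0000, 0.0000]  mean=-1.4753  Neff=3.4057  idx=[0, 0, 0, 1, 1, 2, 2, 3]
step 2: w=[0.1727, 0.1727, 0.1727, 0.1320, 0.1320, 0.0970, 0.0970, 0.0238]  mean=-1.5773  Neff=6.9564  idx=[0, 1, 1, 2, 3, 4, 5, 6]

post_mean = -1.5773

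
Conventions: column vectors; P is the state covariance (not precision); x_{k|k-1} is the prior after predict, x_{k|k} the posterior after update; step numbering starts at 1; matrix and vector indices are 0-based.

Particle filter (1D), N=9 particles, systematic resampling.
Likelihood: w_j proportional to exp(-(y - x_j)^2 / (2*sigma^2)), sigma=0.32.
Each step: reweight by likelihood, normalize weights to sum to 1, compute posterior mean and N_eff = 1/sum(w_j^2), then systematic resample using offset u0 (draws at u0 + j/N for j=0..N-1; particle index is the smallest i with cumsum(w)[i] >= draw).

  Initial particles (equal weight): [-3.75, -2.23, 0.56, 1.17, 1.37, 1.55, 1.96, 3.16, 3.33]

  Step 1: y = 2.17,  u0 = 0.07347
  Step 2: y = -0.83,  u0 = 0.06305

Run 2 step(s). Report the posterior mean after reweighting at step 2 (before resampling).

post_mean = 1.5500

step 1: w=[0.0000, 0.0000, 0.0000, 0.0074, 0.0431, 0.1500, 0.7900, 0.0082, 0.0014]  mean=1.8789  Neff=1.5418  idx=[5, 5, 6, 6, 6, 6, 6, 6, 6]
step 2: w=[0.4999, 0.4999, 0.0000, 0.0000, 0.0000, 0.0000, 0.0000, 0.0000, 0.0000]  mean=1.5500  Neff=2.0004  idx=[0, 0, 0, 0, 1, 1, 1, 1, 1]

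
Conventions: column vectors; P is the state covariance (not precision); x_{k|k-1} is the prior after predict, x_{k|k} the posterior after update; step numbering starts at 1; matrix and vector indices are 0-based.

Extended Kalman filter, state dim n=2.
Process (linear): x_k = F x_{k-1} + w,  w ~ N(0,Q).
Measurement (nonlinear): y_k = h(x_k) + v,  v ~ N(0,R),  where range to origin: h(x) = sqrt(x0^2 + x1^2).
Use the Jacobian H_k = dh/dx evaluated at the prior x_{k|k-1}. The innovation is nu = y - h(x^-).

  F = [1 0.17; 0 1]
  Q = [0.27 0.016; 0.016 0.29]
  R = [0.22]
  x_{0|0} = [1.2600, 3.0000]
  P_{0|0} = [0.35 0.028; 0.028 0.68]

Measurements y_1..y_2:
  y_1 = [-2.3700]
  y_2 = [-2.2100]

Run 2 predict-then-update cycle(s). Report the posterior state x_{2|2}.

x_post = [0.3589, 1.0617]

step 1: x^-=[1.7700, 3.0000]  P^-=[0.6492 0.1596; 0.1596 0.9700]  H_jac=[0.5081 0.8613]  S=[1.2469]  K=[0.3748; 0.7351]  nu=[-5.8532]  x^+=[-0.4239, -1.3026]  P^+=[0.4740 -0.1839; -0.1839 0.2963]
step 2: x^-=[-0.6453, -1.3026]  P^-=[0.6900 -0.1176; -0.1176 0.5863]  H_jac=[-0.4439 -0.8961]  S=[0.7332]  K=[-0.2741; -0.6453]  nu=[-3.6636]  x^+=[0.3589, 1.0617]  P^+=[0.6349 -0.2473; -0.2473 0.2809]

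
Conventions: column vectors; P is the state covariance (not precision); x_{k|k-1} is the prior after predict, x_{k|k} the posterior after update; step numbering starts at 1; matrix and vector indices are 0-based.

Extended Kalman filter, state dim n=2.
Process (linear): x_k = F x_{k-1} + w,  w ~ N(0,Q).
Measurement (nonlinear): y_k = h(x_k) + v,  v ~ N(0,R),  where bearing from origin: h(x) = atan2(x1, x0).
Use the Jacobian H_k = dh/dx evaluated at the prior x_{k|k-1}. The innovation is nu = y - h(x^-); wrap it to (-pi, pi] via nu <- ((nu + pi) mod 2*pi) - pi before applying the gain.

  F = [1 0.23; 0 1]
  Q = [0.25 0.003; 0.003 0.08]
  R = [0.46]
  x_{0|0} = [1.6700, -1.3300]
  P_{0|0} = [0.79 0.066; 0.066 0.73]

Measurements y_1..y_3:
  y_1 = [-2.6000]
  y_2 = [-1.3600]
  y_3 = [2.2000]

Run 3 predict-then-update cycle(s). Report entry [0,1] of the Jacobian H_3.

H_jac[0,1] = -0.1078

step 1: x^-=[1.3641, -1.3300]  P^-=[1.1090 0.2369; 0.2369 0.8100]  H_jac=[0.3664 0.3758]  S=[0.7886]  K=[0.6282; 0.4961]  nu=[-1.8273]  x^+=[0.2162, -2.2365]  P^+=[0.7978 -0.0089; -0.0089 0.6159]
step 2: x^-=[-0.2982, -2.2365]  P^-=[1.0763 0.1358; 0.1358 0.6959]  H_jac=[0.4393 -0.0586]  S=[0.6631]  K=[0.7010; 0.0285]  nu=[0.3434]  x^+=[-0.0575, -2.2268]  P^+=[0.7504 0.1225; 0.1225 0.6954]
step 3: x^-=[-0.5697, -2.2268]  P^-=[1.0935 0.2855; 0.2855 0.7754]  H_jac=[0.4215 -0.1078]  S=[0.6373]  K=[0.6749; 0.0576]  nu=[-2.2619]  x^+=[-2.0962, -2.3571]  P^+=[0.8032 0.2607; 0.2607 0.7733]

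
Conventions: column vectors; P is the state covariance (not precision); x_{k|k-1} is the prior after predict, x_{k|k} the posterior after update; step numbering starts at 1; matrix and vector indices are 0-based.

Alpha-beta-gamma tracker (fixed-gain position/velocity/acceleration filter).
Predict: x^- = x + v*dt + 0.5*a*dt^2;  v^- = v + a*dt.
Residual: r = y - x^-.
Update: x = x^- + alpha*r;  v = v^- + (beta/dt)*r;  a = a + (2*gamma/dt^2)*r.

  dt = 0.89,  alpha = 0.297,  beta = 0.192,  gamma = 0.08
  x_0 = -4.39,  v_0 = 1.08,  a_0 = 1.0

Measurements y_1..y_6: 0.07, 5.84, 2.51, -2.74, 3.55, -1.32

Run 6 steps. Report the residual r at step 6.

step 1: x_pred=-3.0328  r=3.1027  x^+=-2.1112  v^+=2.6394  a^+=1.6267
step 2: x_pred=0.8821  r=4.9579  x^+=2.3546  v^+=5.1567  a^+=2.6282
step 3: x_pred=7.9850  r=-5.4750  x^+=6.3589  v^+=6.3147  a^+=1.5223
step 4: x_pred=12.5819  r=-15.3219  x^+=8.0313  v^+=4.3642  a^+=-1.5726
step 5: x_pred=11.2926  r=-7.7426  x^+=8.9930  v^+=1.2942  a^+=-3.1366
step 6: x_pred=8.9026  r=-10.2226  x^+=5.8665  v^+=-3.7027  a^+=-5.2015

resid = -10.2226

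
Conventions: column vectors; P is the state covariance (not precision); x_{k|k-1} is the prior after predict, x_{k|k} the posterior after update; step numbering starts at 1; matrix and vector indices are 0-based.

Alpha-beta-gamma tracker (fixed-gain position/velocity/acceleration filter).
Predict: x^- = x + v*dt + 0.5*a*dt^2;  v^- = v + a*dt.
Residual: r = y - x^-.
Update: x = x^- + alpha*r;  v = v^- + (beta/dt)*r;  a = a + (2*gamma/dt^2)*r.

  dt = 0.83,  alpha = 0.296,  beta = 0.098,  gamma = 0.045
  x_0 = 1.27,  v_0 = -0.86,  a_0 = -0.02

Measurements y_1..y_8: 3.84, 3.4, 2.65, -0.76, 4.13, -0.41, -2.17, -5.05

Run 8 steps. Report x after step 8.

step 1: x_pred=0.5493  r=3.2907  x^+=1.5234  v^+=-0.4881  a^+=0.4099
step 2: x_pred=1.2595  r=2.1405  x^+=1.8931  v^+=0.1049  a^+=0.6896
step 3: x_pred=2.2176  r=0.4324  x^+=2.3456  v^+=0.7283  a^+=0.7460
step 4: x_pred=3.2071  r=-3.9671  x^+=2.0328  v^+=0.8791  a^+=0.2278
step 5: x_pred=2.8409  r=1.2891  x^+=3.2225  v^+=1.2203  a^+=0.3962
step 6: x_pred=4.3718  r=-4.7818  x^+=2.9564  v^+=0.9846  a^+=-0.2285
step 7: x_pred=3.6949  r=-5.8649  x^+=1.9589  v^+=0.1024  a^+=-0.9947
step 8: x_pred=1.7012  r=-6.7512  x^+=-0.2971  v^+=-1.5204  a^+=-1.8767

x_post = -0.2971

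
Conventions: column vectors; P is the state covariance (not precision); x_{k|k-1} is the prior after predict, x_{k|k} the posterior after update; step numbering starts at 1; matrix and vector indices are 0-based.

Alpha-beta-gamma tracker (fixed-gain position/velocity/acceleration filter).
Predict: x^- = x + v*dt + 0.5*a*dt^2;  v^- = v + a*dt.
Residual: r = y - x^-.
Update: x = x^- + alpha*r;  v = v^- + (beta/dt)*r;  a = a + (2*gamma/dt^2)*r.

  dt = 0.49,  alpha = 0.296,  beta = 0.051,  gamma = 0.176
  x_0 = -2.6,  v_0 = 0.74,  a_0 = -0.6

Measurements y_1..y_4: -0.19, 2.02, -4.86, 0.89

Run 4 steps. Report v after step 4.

step 1: x_pred=-2.3094  r=2.1194  x^+=-1.6821  v^+=0.6666  a^+=2.5072
step 2: x_pred=-1.0545  r=3.0745  x^+=-0.1444  v^+=2.2151  a^+=7.0145
step 3: x_pred=1.7831  r=-6.6431  x^+=-0.1833  v^+=4.9608  a^+=-2.7246
step 4: x_pred=1.9204  r=-1.0304  x^+=1.6154  v^+=3.5185  a^+=-4.2353

v_post = 3.5185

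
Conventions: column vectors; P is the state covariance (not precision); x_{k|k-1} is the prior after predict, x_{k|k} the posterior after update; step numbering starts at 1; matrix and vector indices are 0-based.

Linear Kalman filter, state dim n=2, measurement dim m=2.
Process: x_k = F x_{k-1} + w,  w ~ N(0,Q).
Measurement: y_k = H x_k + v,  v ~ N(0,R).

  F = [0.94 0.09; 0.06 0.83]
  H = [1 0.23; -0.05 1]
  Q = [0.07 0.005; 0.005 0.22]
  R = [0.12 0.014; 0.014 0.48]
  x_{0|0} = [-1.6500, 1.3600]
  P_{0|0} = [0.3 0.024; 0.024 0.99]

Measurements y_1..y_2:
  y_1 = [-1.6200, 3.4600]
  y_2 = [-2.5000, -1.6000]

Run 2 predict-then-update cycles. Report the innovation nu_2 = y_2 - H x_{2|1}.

step 1: x^-=[-1.4286, 1.0298]  P^-=[0.3472 0.1147; 0.1147 0.9055]  S=[0.5678 0.3183; 0.3183 1.3749]  K=[0.7103 -0.0936; 0.2321 0.6007]  nu=[-0.4283, 2.3588]  x^+=[-1.9537, 2.3473]  P^+=[0.0909 -0.0305; -0.0305 0.2901]
step 2: x^-=[-1.6252, 1.8310]  P^-=[0.1475 0.0079; 0.0079 0.4171]  S=[0.2932 0.1103; 0.1103 0.8967]  K=[0.5339 -0.0651; 0.1878 0.4416]  nu=[-1.2959, -3.5123]  x^+=[-2.0882, 0.0365]  P^+=[0.0678 -0.0204; -0.0204 0.2136]

innov = [-1.2959, -3.5123]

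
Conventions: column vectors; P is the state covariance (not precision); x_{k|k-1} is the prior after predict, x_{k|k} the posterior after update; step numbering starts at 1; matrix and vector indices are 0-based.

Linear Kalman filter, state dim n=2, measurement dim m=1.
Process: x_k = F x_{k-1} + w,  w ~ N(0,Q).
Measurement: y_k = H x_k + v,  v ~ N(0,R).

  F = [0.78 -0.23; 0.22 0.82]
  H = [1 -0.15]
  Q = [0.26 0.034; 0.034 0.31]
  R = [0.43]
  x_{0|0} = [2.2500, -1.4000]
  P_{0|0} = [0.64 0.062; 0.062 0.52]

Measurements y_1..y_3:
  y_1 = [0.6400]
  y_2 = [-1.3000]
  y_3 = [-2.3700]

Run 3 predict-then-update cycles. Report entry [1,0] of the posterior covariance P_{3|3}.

P_post[1,0] = 0.0405

step 1: x^-=[2.0770, -0.6530]  P^-=[0.6546 0.0823; 0.0823 0.7130]  S=[1.0760]  K=[0.5969; -0.0229]  nu=[-1.5349]  x^+=[1.1607, -0.6178]  P^+=[0.2712 0.0970; 0.0970 0.7124]
step 2: x^-=[1.0475, -0.2512]  P^-=[0.4279 0.0033; 0.0033 0.8372]  S=[0.8757]  K=[0.4880; -0.1396]  nu=[-2.3852]  x^+=[-0.1166, 0.0818]  P^+=[0.2193 0.0630; 0.0630 0.8201]
step 3: x^-=[-0.1097, 0.0414]  P^-=[0.4142 -0.0459; -0.0459 0.8948]  S=[0.8781]  K=[0.4795; -0.2052]  nu=[-2.2540]  x^+=[-1.1907, 0.5038]  P^+=[0.2123 0.0405; 0.0405 0.8578]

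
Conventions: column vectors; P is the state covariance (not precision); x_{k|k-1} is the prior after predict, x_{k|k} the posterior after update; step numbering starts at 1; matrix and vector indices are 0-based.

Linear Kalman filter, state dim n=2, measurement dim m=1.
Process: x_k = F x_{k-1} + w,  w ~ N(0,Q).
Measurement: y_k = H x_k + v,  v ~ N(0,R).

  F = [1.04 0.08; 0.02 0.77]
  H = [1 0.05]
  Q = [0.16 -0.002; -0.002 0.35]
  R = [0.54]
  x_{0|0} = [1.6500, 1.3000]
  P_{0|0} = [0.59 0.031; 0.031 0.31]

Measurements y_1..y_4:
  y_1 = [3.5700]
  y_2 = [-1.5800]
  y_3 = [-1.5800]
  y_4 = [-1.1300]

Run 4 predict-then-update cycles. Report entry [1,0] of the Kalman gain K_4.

step 1: x^-=[1.8200, 1.0340]  P^-=[0.8053 0.0542; 0.0542 0.5350]  S=[1.3520]  K=[0.5976; 0.0599]  nu=[1.6983]  x^+=[2.8349, 1.1357]  P^+=[0.3224 0.0058; 0.0058 0.5301]
step 2: x^-=[3.0392, 0.9312]  P^-=[0.5131 0.0420; 0.0420 0.6646]  S=[1.0590]  K=[0.4865; 0.0711]  nu=[-4.6657]  x^+=[0.7692, 0.5995]  P^+=[0.2624 0.0054; 0.0054 0.6593]
step 3: x^-=[0.8480, 0.4770]  P^-=[0.4490 0.0484; 0.0484 0.7412]  S=[0.9957]  K=[0.4534; 0.0859]  nu=[-2.4518]  x^+=[-0.2636, 0.2665]  P^+=[0.2443 0.0097; 0.0097 0.7338]
step 4: x^-=[-0.2528, 0.2000]  P^-=[0.4306 0.0560; 0.0560 0.7855]  S=[0.9781]  K=[0.4431; 0.0974]  nu=[-0.8872]  x^+=[-0.6459, 0.1135]  P^+=[0.2386 0.0138; 0.0138 0.7762]

K[1,0] = 0.0974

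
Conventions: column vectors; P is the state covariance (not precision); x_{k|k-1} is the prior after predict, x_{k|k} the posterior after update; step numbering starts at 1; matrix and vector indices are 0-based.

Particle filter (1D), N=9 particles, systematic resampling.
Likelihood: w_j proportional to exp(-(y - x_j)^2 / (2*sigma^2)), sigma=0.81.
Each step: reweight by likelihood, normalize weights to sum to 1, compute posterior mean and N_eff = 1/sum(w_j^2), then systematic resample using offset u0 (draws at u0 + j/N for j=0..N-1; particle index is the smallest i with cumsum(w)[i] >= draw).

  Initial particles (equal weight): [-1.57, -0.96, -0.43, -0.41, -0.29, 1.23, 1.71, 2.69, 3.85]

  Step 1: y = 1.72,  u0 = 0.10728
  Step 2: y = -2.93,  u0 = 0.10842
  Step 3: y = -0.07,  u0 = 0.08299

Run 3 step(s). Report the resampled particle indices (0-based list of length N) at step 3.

resampled_idx = [0, 1, 2, 3, 4, 5, 6, 7, 8]

step 1: w=[0.0001, 0.0017, 0.0120, 0.0128, 0.0187, 0.3380, 0.4058, 0.1981, 0.0128]  mean=1.6743  Neff=3.1346  idx=[5, 5, 5, 6, 6, 6, 6, 7, 8]
step 2: w=[0.3165, 0.3165, 0.3165, 0.0127, 0.0127, 0.0127, 0.0127, 0.0000, 0.0000]  mean=1.2543  Neff=3.3214  idx=[0, 0, 1, 1, 1, 2, 2, 2, 6]
step 3: w=[0.1201, 0.1201, 0.1201, 0.1201, 0.1201, 0.1201, 0.1201, 0.1201, 0.0389]  mean=1.2487  Neff=8.5491  idx=[0, 1, 2, 3, 4, 5, 6, 7, 8]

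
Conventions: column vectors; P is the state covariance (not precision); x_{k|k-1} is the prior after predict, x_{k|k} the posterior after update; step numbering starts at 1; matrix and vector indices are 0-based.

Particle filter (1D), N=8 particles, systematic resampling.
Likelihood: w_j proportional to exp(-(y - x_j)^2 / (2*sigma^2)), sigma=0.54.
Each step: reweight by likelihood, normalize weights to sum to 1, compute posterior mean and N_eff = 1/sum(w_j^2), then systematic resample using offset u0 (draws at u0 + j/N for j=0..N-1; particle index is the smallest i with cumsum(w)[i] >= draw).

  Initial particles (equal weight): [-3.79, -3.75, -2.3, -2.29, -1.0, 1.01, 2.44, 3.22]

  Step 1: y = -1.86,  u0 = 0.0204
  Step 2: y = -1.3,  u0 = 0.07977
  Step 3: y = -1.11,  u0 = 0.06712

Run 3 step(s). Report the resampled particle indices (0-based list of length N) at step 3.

step 1: w=[0.0010, 0.0013, 0.4145, 0.4207, 0.1625, 0.0000, 0.0000, 0.0000]  mean=-2.0878  Neff=2.6649  idx=[2, 2, 2, 2, 3, 3, 3, 4]
step 2: w=[0.0843, 0.0843, 0.0843, 0.0843, 0.0872, 0.0872, 0.0872, 0.4012]  mean=-1.7758  Neff=4.7121  idx=[0, 2, 3, 5, 6, 7, 7, 7]
step 3: w=[0.0260, 0.0260, 0.0260, 0.0271, 0.0271, 0.2892, 0.2892, 0.2892]  mean=-1.1715  Neff=3.9303  idx=[2, 5, 5, 6, 6, 6, 7, 7]

resampled_idx = [2, 5, 5, 6, 6, 6, 7, 7]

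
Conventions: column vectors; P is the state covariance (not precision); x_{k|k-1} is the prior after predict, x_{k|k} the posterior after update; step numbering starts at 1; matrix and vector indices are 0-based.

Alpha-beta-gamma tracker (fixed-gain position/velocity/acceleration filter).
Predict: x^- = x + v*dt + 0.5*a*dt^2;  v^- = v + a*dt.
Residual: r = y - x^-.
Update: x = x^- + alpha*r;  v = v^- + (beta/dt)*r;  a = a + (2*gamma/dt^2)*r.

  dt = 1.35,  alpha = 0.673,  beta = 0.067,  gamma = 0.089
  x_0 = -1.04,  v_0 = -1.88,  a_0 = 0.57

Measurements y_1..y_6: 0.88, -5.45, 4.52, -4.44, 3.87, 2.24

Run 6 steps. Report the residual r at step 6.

resid = -5.6361

step 1: x_pred=-3.0586  r=3.9386  x^+=-0.4079  v^+=-0.9150  a^+=0.9547
step 2: x_pred=-0.7733  r=-4.6767  x^+=-3.9207  v^+=0.1417  a^+=0.4979
step 3: x_pred=-3.2757  r=7.7957  x^+=1.9708  v^+=1.2007  a^+=1.2593
step 4: x_pred=4.7393  r=-9.1793  x^+=-1.4384  v^+=2.4452  a^+=0.3628
step 5: x_pred=2.1933  r=1.6767  x^+=3.3217  v^+=3.0182  a^+=0.5265
step 6: x_pred=7.8761  r=-5.6361  x^+=4.0830  v^+=3.4493  a^+=-0.0239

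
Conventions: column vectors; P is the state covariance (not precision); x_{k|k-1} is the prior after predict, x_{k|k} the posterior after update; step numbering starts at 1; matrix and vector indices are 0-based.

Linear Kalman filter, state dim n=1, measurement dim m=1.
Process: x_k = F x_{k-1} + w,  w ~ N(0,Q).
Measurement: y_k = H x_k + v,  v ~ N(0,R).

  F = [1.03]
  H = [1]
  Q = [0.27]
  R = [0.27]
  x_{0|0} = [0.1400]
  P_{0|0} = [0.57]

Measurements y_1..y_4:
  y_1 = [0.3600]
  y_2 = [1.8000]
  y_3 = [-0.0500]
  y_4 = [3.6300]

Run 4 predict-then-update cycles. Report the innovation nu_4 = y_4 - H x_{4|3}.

innov = [3.1591]

step 1: x^-=[0.1442]  P^-=[0.8747]  S=[1.1447]  K=[0.7641]  nu=[0.2158]  x^+=[0.3091]  P^+=[0.2063]
step 2: x^-=[0.3184]  P^-=[0.4889]  S=[0.7589]  K=[0.6442]  nu=[1.4816]  x^+=[1.2729]  P^+=[0.1739]
step 3: x^-=[1.3110]  P^-=[0.4545]  S=[0.7245]  K=[0.6273]  nu=[-1.3610]  x^+=[0.4572]  P^+=[0.1694]
step 4: x^-=[0.4709]  P^-=[0.4497]  S=[0.7197]  K=[0.6248]  nu=[3.1591]  x^+=[2.4448]  P^+=[0.1687]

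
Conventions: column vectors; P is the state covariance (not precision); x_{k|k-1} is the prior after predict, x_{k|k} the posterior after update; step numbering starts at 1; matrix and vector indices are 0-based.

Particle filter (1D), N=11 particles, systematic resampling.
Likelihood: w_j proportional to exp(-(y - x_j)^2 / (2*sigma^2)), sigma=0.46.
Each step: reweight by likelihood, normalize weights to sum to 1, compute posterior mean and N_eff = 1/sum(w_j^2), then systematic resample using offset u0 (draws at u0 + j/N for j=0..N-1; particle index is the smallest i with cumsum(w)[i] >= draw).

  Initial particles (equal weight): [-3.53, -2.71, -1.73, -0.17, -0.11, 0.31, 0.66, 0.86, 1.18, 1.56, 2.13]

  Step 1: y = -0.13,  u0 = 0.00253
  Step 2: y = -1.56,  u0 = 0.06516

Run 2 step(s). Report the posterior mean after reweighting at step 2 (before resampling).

step 1: w=[0.0000, 0.0000, 0.0008, 0.3347, 0.3356, 0.2126, 0.0769, 0.0332, 0.0058, 0.0004, 0.0000]  mean=0.0575  Neff=3.6111  idx=[3, 3, 3, 3, 4, 4, 4, 4, 5, 5, 6]
step 2: w=[0.1487, 0.1487, 0.1487, 0.1487, 0.0994, 0.0994, 0.0994, 0.0994, 0.0037, 0.0037, 0.0001]  mean=-0.1425  Neff=7.8113  idx=[0, 1, 1, 2, 2, 3, 4, 5, 5, 6, 7]

post_mean = -0.1425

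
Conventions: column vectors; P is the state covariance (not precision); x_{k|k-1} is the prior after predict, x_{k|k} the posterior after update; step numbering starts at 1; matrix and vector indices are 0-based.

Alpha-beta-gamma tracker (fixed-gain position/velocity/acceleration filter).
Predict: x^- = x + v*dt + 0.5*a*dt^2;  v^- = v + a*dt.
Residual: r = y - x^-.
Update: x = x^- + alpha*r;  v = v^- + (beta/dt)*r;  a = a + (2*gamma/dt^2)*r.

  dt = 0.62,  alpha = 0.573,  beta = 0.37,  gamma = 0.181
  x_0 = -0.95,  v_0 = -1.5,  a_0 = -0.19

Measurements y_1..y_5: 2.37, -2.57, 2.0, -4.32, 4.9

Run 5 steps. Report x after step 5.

x_post = 1.5507

step 1: x_pred=-1.9165  r=4.2865  x^+=0.5397  v^+=0.9403  a^+=3.8467
step 2: x_pred=1.8620  r=-4.4320  x^+=-0.6775  v^+=0.6804  a^+=-0.3270
step 3: x_pred=-0.3186  r=2.3186  x^+=1.0100  v^+=1.8613  a^+=1.8565
step 4: x_pred=2.5208  r=-6.8408  x^+=-1.3990  v^+=-1.0701  a^+=-4.5857
step 5: x_pred=-2.9438  r=7.8438  x^+=1.5507  v^+=0.7678  a^+=2.8010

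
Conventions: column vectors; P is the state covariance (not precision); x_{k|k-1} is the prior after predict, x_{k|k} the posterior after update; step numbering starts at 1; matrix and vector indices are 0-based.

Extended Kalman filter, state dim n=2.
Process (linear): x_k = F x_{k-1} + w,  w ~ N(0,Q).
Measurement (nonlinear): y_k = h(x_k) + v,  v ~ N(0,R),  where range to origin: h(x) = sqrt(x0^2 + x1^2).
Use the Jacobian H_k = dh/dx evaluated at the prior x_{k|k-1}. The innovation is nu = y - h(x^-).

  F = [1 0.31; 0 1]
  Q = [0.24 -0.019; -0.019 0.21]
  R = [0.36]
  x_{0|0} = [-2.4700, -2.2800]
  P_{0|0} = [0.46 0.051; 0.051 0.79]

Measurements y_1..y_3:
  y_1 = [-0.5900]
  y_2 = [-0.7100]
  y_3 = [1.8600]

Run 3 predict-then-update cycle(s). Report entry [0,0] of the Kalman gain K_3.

step 1: x^-=[-3.1768, -2.2800]  P^-=[0.8075 0.2769; 0.2769 1.0000]  H_jac=[-0.8124 -0.5831]  S=[1.4953]  K=[-0.5467; -0.5404]  nu=[-4.5003]  x^+=[-0.7164, 0.1519]  P^+=[0.3606 -0.1649; -0.1649 0.5634]
step 2: x^-=[-0.6693, 0.1519]  P^-=[0.5525 -0.0092; -0.0092 0.7734]  H_jac=[-0.9752 0.2213]  S=[0.9273]  K=[-0.5833; 0.1942]  nu=[-1.3963]  x^+=[0.1451, -0.1194]  P^+=[0.2371 0.0958; 0.0958 0.7384]
step 3: x^-=[0.1081, -0.1194]  P^-=[0.6074 0.3057; 0.3057 0.9484]  H_jac=[0.6713 -0.7412]  S=[0.8505]  K=[0.2130; -0.5852]  nu=[1.6990]  x^+=[0.4699, -1.1136]  P^+=[0.5689 0.4117; 0.4117 0.6571]

K[0,0] = 0.2130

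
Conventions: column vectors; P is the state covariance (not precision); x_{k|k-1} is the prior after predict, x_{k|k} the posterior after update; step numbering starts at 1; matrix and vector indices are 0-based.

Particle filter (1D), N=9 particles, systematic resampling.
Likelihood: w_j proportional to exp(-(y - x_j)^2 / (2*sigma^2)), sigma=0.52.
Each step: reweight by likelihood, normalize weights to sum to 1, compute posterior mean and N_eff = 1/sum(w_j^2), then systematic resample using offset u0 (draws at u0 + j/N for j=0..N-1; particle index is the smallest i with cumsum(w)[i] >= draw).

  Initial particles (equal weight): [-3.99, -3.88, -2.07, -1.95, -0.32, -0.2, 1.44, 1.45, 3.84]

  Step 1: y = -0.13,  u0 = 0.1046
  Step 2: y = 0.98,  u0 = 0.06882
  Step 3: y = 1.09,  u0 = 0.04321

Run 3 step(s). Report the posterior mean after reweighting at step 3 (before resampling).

step 1: w=[0.0000, 0.0000, 0.0005, 0.0011, 0.4797, 0.5082, 0.0054, 0.0051, 0.0000]  mean=-0.2433  Neff=2.0472  idx=[4, 4, 4, 4, 5, 5, 5, 5, 6]
step 2: w=[0.0380, 0.0380, 0.0380, 0.0380, 0.0659, 0.0659, 0.0659, 0.0659, 0.5846]  mean=0.7405  Neff=2.7405  idx=[1, 4, 6, 7, 8, 8, 8, 8, 8]
step 3: w=[0.0061, 0.0111, 0.0111, 0.0111, 0.1921, 0.1921, 0.1921, 0.1921, 0.1921]  mean=1.3746  Neff=5.4069  idx=[4, 4, 5, 5, 6, 6, 7, 8, 8]

post_mean = 1.3746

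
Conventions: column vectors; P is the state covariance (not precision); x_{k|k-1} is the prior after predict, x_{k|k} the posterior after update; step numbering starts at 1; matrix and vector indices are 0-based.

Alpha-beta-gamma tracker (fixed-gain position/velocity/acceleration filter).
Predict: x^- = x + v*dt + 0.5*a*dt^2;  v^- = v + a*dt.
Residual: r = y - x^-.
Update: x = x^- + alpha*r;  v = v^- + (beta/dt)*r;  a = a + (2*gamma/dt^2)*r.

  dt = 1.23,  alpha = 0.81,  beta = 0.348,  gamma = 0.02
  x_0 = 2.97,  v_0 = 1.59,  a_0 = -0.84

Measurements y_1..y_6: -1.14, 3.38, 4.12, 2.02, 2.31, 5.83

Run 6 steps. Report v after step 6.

step 1: x_pred=4.2903  r=-5.4303  x^+=-0.1082  v^+=-0.9796  a^+=-0.9836
step 2: x_pred=-2.0571  r=5.4371  x^+=2.3469  v^+=-0.6511  a^+=-0.8398
step 3: x_pred=0.9109  r=3.2091  x^+=3.5103  v^+=-0.7761  a^+=-0.7550
step 4: x_pred=1.9846  r=0.0354  x^+=2.0133  v^+=-1.6947  a^+=-0.7540
step 5: x_pred=-0.6416  r=2.9516  x^+=1.7492  v^+=-1.7871  a^+=-0.6760
step 6: x_pred=-0.9602  r=6.7902  x^+=4.5399  v^+=-0.6974  a^+=-0.4965

v_post = -0.6974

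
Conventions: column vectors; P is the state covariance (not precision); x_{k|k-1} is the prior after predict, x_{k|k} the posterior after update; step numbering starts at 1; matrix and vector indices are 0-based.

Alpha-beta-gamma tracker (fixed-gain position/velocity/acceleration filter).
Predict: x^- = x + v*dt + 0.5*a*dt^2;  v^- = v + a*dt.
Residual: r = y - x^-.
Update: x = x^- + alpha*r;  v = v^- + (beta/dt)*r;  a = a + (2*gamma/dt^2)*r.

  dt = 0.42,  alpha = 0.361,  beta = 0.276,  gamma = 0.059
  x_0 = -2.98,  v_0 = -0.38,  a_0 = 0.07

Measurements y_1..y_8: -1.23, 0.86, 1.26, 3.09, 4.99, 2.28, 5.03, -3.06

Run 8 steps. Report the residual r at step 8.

resid = -10.0168

step 1: x_pred=-3.1334  r=1.9034  x^+=-2.4463  v^+=0.9002  a^+=1.3433
step 2: x_pred=-1.9497  r=2.8097  x^+=-0.9354  v^+=3.3108  a^+=3.2228
step 3: x_pred=0.7394  r=0.5206  x^+=0.9273  v^+=5.0065  a^+=3.5711
step 4: x_pred=3.3450  r=-0.2550  x^+=3.2529  v^+=6.3387  a^+=3.4005
step 5: x_pred=6.2151  r=-1.2251  x^+=5.7729  v^+=6.9619  a^+=2.5809
step 6: x_pred=8.9245  r=-6.6445  x^+=6.5258  v^+=3.6795  a^+=-1.8638
step 7: x_pred=7.9068  r=-2.8768  x^+=6.8683  v^+=1.0062  a^+=-3.7882
step 8: x_pred=6.9568  r=-10.0168  x^+=3.3407  v^+=-7.1673  a^+=-10.4888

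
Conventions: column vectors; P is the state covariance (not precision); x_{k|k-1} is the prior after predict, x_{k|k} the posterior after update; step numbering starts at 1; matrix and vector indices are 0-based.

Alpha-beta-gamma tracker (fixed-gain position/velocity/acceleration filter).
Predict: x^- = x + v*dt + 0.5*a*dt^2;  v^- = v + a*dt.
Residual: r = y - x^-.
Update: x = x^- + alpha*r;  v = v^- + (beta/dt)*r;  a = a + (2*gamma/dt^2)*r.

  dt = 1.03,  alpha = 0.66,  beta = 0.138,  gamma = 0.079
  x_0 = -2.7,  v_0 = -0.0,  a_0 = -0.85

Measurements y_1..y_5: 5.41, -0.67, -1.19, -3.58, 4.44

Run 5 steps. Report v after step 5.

v_post = -0.6327

step 1: x_pred=-3.1509  r=8.5609  x^+=2.4993  v^+=0.2715  a^+=0.4250
step 2: x_pred=3.0044  r=-3.6744  x^+=0.5793  v^+=0.2169  a^+=-0.1223
step 3: x_pred=0.7379  r=-1.9279  x^+=-0.5345  v^+=-0.1673  a^+=-0.4094
step 4: x_pred=-0.9240  r=-2.6560  x^+=-2.6770  v^+=-0.9448  a^+=-0.8049
step 5: x_pred=-4.0771  r=8.5171  x^+=1.5442  v^+=-0.6327  a^+=0.4635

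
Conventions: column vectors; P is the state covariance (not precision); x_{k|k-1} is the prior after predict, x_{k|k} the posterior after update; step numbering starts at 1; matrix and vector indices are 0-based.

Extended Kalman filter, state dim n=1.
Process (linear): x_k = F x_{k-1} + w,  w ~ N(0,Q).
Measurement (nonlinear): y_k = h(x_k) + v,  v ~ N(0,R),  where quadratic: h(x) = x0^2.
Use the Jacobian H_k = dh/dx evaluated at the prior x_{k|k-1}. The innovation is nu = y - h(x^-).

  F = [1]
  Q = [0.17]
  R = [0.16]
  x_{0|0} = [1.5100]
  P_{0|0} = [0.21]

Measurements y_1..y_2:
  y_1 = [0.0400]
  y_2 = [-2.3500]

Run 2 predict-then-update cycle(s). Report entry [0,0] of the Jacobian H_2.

H_jac[0,0] = 1.6020

step 1: x^-=[1.5100]  P^-=[0.3800]  H_jac=[3.0200]  S=[3.6258]  K=[0.3165]  nu=[-2.2401]  x^+=[0.8010]  P^+=[0.0168]
step 2: x^-=[0.8010]  P^-=[0.1868]  H_jac=[1.6020]  S=[0.6393]  K=[0.4680]  nu=[-2.9916]  x^+=[-0.5991]  P^+=[0.0467]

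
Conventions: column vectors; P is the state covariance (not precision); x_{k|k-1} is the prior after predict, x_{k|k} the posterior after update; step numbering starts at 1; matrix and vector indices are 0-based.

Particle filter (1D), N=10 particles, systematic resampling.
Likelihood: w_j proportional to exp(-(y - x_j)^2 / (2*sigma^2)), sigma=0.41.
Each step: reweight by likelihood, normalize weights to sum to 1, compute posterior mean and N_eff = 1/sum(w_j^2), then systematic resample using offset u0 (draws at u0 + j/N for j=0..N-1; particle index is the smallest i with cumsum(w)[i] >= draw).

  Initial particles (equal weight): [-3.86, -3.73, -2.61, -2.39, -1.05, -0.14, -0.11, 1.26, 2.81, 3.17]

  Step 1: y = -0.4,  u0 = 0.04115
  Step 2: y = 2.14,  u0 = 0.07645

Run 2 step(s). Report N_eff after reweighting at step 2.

N_eff = 7.6941

step 1: w=[0.0000, 0.0000, 0.0000, 0.0000, 0.1513, 0.4347, 0.4139, 0.0001, 0.0000, 0.0000]  mean=-0.2650  Neff=2.6100  idx=[4, 4, 5, 5, 5, 5, 6, 6, 6, 6]
step 2: w=[0.0000, 0.0000, 0.1001, 0.1001, 0.1001, 0.1001, 0.1499, 0.1499, 0.1499, 0.1499]  mean=-0.1220  Neff=7.6941  idx=[2, 3, 4, 5, 6, 7, 7, 8, 9, 9]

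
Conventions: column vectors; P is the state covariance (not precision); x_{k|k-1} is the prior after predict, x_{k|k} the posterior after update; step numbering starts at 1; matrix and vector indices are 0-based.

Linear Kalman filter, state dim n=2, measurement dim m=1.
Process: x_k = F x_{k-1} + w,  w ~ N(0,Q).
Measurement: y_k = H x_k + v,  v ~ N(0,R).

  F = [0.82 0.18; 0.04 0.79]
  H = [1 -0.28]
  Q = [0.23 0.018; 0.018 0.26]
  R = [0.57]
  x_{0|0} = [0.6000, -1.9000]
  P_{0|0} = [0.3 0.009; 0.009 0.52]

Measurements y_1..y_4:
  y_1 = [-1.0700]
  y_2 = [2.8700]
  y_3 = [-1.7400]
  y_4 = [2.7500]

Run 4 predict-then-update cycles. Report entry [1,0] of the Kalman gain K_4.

K[1,0] = 0.0718

step 1: x^-=[0.1500, -1.4770]  P^-=[0.4512 0.1077; 0.1077 0.5856]  S=[1.0068]  K=[0.4182; -0.0559]  nu=[-1.6336]  x^+=[-0.5332, -1.3857]  P^+=[0.2751 0.1312; 0.1312 0.5824]
step 2: x^-=[-0.6866, -1.1160]  P^-=[0.4726 0.1958; 0.1958 0.6322]  S=[0.9825]  K=[0.4252; 0.0191]  nu=[3.2441]  x^+=[0.6928, -1.0540]  P^+=[0.2950 0.1878; 0.1878 0.6319]
step 3: x^-=[0.3784, -0.8050]  P^-=[0.5042 0.2405; 0.2405 0.6667]  S=[0.9918]  K=[0.4405; 0.0543]  nu=[-2.3438]  x^+=[-0.6541, -0.9323]  P^+=[0.3118 0.2168; 0.2168 0.6638]
step 4: x^-=[-0.7041, -0.7627]  P^-=[0.5252 0.2646; 0.2646 0.6885]  S=[1.0009]  K=[0.4506; 0.0718]  nu=[3.2406]  x^+=[0.7562, -0.5300]  P^+=[0.3219 0.2322; 0.2322 0.6833]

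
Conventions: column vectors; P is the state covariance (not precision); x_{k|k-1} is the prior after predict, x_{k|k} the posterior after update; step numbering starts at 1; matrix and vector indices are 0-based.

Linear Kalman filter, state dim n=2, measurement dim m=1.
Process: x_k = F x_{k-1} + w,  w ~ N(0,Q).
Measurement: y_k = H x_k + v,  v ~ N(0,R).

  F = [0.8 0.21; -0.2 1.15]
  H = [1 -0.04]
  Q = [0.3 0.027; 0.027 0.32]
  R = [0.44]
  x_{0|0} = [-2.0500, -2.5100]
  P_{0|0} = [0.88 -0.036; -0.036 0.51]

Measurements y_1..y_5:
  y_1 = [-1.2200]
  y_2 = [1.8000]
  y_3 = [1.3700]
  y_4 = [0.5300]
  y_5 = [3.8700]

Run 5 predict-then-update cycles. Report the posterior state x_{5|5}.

step 1: x^-=[-2.1671, -2.4765]  P^-=[0.8736 -0.0222; -0.0222 1.0462]  S=[1.3170]  K=[0.6640; -0.0487]  nu=[0.8480]  x^+=[-1.6040, -2.5178]  P^+=[0.2930 0.0203; 0.0203 1.0431]
step 2: x^-=[-1.8120, -2.5746]  P^-=[0.5403 0.2499; 0.2499 1.7019]  S=[0.9631]  K=[0.5507; 0.1888]  nu=[3.5090]  x^+=[0.1203, -1.9122]  P^+=[0.2483 0.1498; 0.1498 1.6676]
step 3: x^-=[-0.3053, -2.2231]  P^-=[0.5828 0.5215; 0.5215 2.4664]  S=[0.9850]  K=[0.5705; 0.4293]  nu=[1.5864]  x^+=[0.5997, -1.5422]  P^+=[0.2622 0.2803; 0.2803 2.2849]
step 4: x^-=[0.1559, -1.8934]  P^-=[0.6628 0.7829; 0.7829 3.2233]  S=[1.0453]  K=[0.6041; 0.6257]  nu=[0.2984]  x^+=[0.3361, -1.7067]  P^+=[0.2813 0.3879; 0.3879 2.8142]
step 5: x^-=[-0.0895, -2.0300]  P^-=[0.7345 1.0022; 1.0022 3.8746]  S=[1.1005]  K=[0.6310; 0.7698]  nu=[3.8783]  x^+=[2.3576, 0.9556]  P^+=[0.2963 0.4676; 0.4676 3.2224]

x_post = [2.3576, 0.9556]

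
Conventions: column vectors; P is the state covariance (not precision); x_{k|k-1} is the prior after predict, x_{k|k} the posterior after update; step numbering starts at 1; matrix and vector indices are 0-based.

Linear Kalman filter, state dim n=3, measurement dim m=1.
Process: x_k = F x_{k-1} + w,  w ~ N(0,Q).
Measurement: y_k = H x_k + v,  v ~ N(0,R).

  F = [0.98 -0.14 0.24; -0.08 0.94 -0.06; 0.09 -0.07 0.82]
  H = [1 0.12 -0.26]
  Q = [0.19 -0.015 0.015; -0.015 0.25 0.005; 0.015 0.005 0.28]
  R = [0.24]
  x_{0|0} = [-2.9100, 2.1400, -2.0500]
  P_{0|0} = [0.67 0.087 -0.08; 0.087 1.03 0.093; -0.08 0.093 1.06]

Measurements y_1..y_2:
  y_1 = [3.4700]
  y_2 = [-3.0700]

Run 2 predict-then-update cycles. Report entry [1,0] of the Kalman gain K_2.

K[1,0] = -0.2241

step 1: x^-=[-3.6434, 2.3674, -2.0927]  P^-=[0.8470 -0.1092 0.2075; -0.1092 1.1439 -0.0341; 0.2075 -0.0341 0.9796]  S=[1.0377]  K=[0.7516; 0.0356; -0.0495]  nu=[6.2852]  x^+=[1.0805, 2.5910, -2.4036]  P^+=[0.2608 -0.1370 0.2461; -0.1370 1.1426 -0.0323; 0.2461 -0.0323 0.9771]
step 2: x^-=[0.1193, 2.4934, -2.0551]  P^-=[0.6746 -0.3543 0.4599; -0.3543 1.2914 -0.1750; 0.4599 -0.1750 0.9865]  S=[0.6866]  K=[0.7464; -0.2241; 0.2657]  nu=[-4.0228]  x^+=[-2.8835, 3.3949, -3.1238]  P^+=[0.2921 -0.2395 0.3237; -0.2395 1.2569 -0.1341; 0.3237 -0.1341 0.9380]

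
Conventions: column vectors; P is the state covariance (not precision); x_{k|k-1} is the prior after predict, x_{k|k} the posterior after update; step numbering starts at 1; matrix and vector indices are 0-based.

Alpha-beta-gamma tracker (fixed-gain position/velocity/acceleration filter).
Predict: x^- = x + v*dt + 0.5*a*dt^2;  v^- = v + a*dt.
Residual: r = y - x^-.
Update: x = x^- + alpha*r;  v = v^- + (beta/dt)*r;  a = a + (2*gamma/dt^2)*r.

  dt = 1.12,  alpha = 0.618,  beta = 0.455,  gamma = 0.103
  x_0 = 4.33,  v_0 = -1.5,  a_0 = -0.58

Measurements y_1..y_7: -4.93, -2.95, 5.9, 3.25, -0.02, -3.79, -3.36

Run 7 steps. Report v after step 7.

v_post = -2.7720

step 1: x_pred=2.2862  r=-7.2162  x^+=-2.1734  v^+=-5.0812  a^+=-1.7651
step 2: x_pred=-8.9714  r=6.0214  x^+=-5.2502  v^+=-4.6119  a^+=-0.7762
step 3: x_pred=-10.9023  r=16.8023  x^+=-0.5185  v^+=1.3447  a^+=1.9831
step 4: x_pred=2.2314  r=1.0186  x^+=2.8609  v^+=3.9796  a^+=2.1504
step 5: x_pred=8.6667  r=-8.6867  x^+=3.2983  v^+=2.8590  a^+=0.7238
step 6: x_pred=6.9544  r=-10.7444  x^+=0.3144  v^+=-0.6952  a^+=-1.0406
step 7: x_pred=-1.1170  r=-2.2430  x^+=-2.5032  v^+=-2.7720  a^+=-1.4090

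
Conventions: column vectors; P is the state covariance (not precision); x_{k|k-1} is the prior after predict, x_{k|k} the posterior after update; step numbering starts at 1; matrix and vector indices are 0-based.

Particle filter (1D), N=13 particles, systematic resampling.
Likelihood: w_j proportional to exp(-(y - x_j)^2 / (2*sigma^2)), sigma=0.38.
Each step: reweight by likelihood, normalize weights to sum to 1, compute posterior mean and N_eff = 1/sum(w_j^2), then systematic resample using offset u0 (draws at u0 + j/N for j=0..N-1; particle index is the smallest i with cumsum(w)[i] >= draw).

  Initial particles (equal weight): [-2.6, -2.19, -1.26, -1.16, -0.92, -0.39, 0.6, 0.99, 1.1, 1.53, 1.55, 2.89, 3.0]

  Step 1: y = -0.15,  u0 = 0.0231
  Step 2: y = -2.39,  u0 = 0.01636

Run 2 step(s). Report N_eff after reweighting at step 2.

step 1: w=[0.0000, 0.0000, 0.0122, 0.0254, 0.1117, 0.7129, 0.1241, 0.0097, 0.0039, 0.0000, 0.0000, 0.0000, 0.0000]  mean=-0.3373  Neff=1.8622  idx=[3, 4, 5, 5, 5, 5, 5, 5, 5, 5, 5, 6, 6]
step 2: w=[0.9028, 0.0957, 0.0002, 0.0002, 0.0002, 0.0002, 0.0002, 0.0002, 0.0002, 0.0002, 0.0002, 0.0000, 0.0000]  mean=-1.1359  Neff=1.2133  idx=[0, 0, 0, 0, 0, 0, 0, 0, 0, 0, 0, 0, 1]

N_eff = 1.2133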